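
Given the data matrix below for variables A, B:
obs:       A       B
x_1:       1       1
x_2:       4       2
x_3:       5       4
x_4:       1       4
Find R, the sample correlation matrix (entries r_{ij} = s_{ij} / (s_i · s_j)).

Step 1 — column means:
  mean(A) = (1 + 4 + 5 + 1) / 4 = 11/4 = 2.75
  mean(B) = (1 + 2 + 4 + 4) / 4 = 11/4 = 2.75

Step 2 — sample variances and covariances s[i,j] = (1/(n-1)) · Σ_k (x_{k,i} - mean_i) · (x_{k,j} - mean_j), with n-1 = 3:
  s[A,A] = ((-1.75)·(-1.75) + (1.25)·(1.25) + (2.25)·(2.25) + (-1.75)·(-1.75)) / 3 = 12.75/3 = 4.25
  s[A,B] = ((-1.75)·(-1.75) + (1.25)·(-0.75) + (2.25)·(1.25) + (-1.75)·(1.25)) / 3 = 2.75/3 = 0.9167
  s[B,B] = ((-1.75)·(-1.75) + (-0.75)·(-0.75) + (1.25)·(1.25) + (1.25)·(1.25)) / 3 = 6.75/3 = 2.25
  Sample standard deviations s_i = √(s[i,i]):
  s(A) = √(4.25) = 2.0616
  s(B) = √(2.25) = 1.5

Step 3 — r_{ij} = s_{ij} / (s_i · s_j):
  r[A,A] = 1 (diagonal).
  r[A,B] = 0.9167 / (2.0616 · 1.5) = 0.9167 / 3.0923 = 0.2964
  r[B,B] = 1 (diagonal).

R is symmetric with unit diagonal. Assembling:

R = [[1, 0.2964],
 [0.2964, 1]]


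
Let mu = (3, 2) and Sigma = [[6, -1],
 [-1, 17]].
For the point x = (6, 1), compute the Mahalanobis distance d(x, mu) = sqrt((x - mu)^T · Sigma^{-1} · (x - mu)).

Step 1 — centre the observation: (x - mu) = (3, -1).

Step 2 — invert Sigma. det(Sigma) = 6·17 - (-1)² = 101.
  Sigma^{-1} = (1/det) · [[d, -b], [-b, a]] = [[0.1683, 0.0099],
 [0.0099, 0.0594]].

Step 3 — form the quadratic (x - mu)^T · Sigma^{-1} · (x - mu):
  Sigma^{-1} · (x - mu) = (0.495, -0.0297).
  (x - mu)^T · [Sigma^{-1} · (x - mu)] = (3)·(0.495) + (-1)·(-0.0297) = 1.5149.

Step 4 — take square root: d = √(1.5149) ≈ 1.2308.

d(x, mu) = √(1.5149) ≈ 1.2308


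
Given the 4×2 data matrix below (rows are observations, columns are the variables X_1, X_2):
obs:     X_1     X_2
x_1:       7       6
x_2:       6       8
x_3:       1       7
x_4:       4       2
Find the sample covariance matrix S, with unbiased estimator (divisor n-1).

Step 1 — column means:
  mean(X_1) = (7 + 6 + 1 + 4) / 4 = 18/4 = 4.5
  mean(X_2) = (6 + 8 + 7 + 2) / 4 = 23/4 = 5.75

Step 2 — sample covariance S[i,j] = (1/(n-1)) · Σ_k (x_{k,i} - mean_i) · (x_{k,j} - mean_j), with n-1 = 3.
  S[X_1,X_1] = ((2.5)·(2.5) + (1.5)·(1.5) + (-3.5)·(-3.5) + (-0.5)·(-0.5)) / 3 = 21/3 = 7
  S[X_1,X_2] = ((2.5)·(0.25) + (1.5)·(2.25) + (-3.5)·(1.25) + (-0.5)·(-3.75)) / 3 = 1.5/3 = 0.5
  S[X_2,X_2] = ((0.25)·(0.25) + (2.25)·(2.25) + (1.25)·(1.25) + (-3.75)·(-3.75)) / 3 = 20.75/3 = 6.9167

S is symmetric (S[j,i] = S[i,j]). Assembling:

S = [[7, 0.5],
 [0.5, 6.9167]]


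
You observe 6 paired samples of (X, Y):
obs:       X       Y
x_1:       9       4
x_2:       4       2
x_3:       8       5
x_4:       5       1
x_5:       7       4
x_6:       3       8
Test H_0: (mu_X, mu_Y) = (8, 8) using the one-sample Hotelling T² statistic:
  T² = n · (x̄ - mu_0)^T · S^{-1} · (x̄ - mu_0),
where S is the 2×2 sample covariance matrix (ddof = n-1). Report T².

Step 1 — sample mean vector:
  mean(X) = (9 + 4 + 8 + 5 + 7 + 3) / 6 = 36/6 = 6
  mean(Y) = (4 + 2 + 5 + 1 + 4 + 8) / 6 = 24/6 = 4
  x̄ = (6, 4),  deviation x̄ - mu_0 = (6, 4) - (8, 8) = (-2, -4).

Step 2 — sample covariance matrix, S[i,j] = (1/(n-1)) · Σ_k (x_{k,i} - mean_i) · (x_{k,j} - mean_j), divisor n-1 = 5:
  S[X,X] = ((3)·(3) + (-2)·(-2) + (2)·(2) + (-1)·(-1) + (1)·(1) + (-3)·(-3)) / 5 = 28/5 = 5.6
  S[X,Y] = ((3)·(0) + (-2)·(-2) + (2)·(1) + (-1)·(-3) + (1)·(0) + (-3)·(4)) / 5 = -3/5 = -0.6
  S[Y,Y] = ((0)·(0) + (-2)·(-2) + (1)·(1) + (-3)·(-3) + (0)·(0) + (4)·(4)) / 5 = 30/5 = 6
  S = [[5.6, -0.6],
 [-0.6, 6]].

Step 3 — invert S. det(S) = 5.6·6 - (-0.6)² = 33.24.
  S^{-1} = (1/det) · [[d, -b], [-b, a]] = [[0.1805, 0.0181],
 [0.0181, 0.1685]].

Step 4 — quadratic form (x̄ - mu_0)^T · S^{-1} · (x̄ - mu_0):
  S^{-1} · (x̄ - mu_0) = (-0.4332, -0.71),
  (x̄ - mu_0)^T · [...] = (-2)·(-0.4332) + (-4)·(-0.71) = 3.7064.

Step 5 — scale by n: T² = 6 · 3.7064 = 22.2383.

T² ≈ 22.2383


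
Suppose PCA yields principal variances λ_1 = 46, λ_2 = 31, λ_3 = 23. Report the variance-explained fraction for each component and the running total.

Step 1 — total variance = trace(Sigma) = Σ λ_i = 46 + 31 + 23 = 100.

Step 2 — fraction explained by component i = λ_i / Σ λ:
  PC1: 46/100 = 0.46
  PC2: 31/100 = 0.31
  PC3: 23/100 = 0.23

Step 3 — cumulative fraction after k components = (λ_1 + ... + λ_k) / Σ λ:
  k = 1: 46/100 = 0.46
  k = 2: (46 + 31)/100 = 77/100 = 0.77
  k = 3: (46 + 31 + 23)/100 = 100/100 = 1

Summary (fraction, with percent):

explained: PC1 0.46 (46%), PC2 0.31 (31%), PC3 0.23 (23%);  cumulative: 0.46, 0.77, 1


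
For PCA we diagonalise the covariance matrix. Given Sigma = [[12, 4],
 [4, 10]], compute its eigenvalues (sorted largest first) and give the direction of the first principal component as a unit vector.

Step 1 — characteristic polynomial of 2×2 Sigma:
  det(Sigma - λI) = λ² - trace · λ + det = 0.
  trace = 12 + 10 = 22, det = 12·10 - (4)² = 104.
Step 2 — discriminant:
  Δ = trace² - 4·det = 484 - 416 = 68.
Step 3 — eigenvalues:
  λ = (trace ± √Δ)/2 = (22 ± 8.2462)/2,
  λ_1 = 15.1231,  λ_2 = 6.8769.

Step 4 — unit eigenvector for λ_1: solve (Sigma - λ_1 I)v = 0. First row:
  (12 - 15.1231)·v_x + (4)·v_y = 0, i.e. (-3.1231)·v_x + (4)·v_y = 0,
  so v ∝ (b, λ_1 - a) = (4, 3.1231) = u.
  ||u|| = √((4)² + (3.1231)²) = √(25.7538) ≈ 5.0748,
  v_1 = u/||u|| ≈ (0.7882, 0.6154) (||v_1|| = 1).

λ_1 = 15.1231,  λ_2 = 6.8769;  v_1 ≈ (0.7882, 0.6154)


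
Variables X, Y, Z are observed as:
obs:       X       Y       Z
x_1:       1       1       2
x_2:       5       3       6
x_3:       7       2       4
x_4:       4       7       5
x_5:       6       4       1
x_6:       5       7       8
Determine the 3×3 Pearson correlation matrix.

Step 1 — column means:
  mean(X) = (1 + 5 + 7 + 4 + 6 + 5) / 6 = 28/6 = 4.6667
  mean(Y) = (1 + 3 + 2 + 7 + 4 + 7) / 6 = 24/6 = 4
  mean(Z) = (2 + 6 + 4 + 5 + 1 + 8) / 6 = 26/6 = 4.3333

Step 2 — sample variances and covariances s[i,j] = (1/(n-1)) · Σ_k (x_{k,i} - mean_i) · (x_{k,j} - mean_j), with n-1 = 5:
  s[X,X] = ((-3.6667)·(-3.6667) + (0.3333)·(0.3333) + (2.3333)·(2.3333) + (-0.6667)·(-0.6667) + (1.3333)·(1.3333) + (0.3333)·(0.3333)) / 5 = 21.3333/5 = 4.2667
  s[X,Y] = ((-3.6667)·(-3) + (0.3333)·(-1) + (2.3333)·(-2) + (-0.6667)·(3) + (1.3333)·(0) + (0.3333)·(3)) / 5 = 5/5 = 1
  s[X,Z] = ((-3.6667)·(-2.3333) + (0.3333)·(1.6667) + (2.3333)·(-0.3333) + (-0.6667)·(0.6667) + (1.3333)·(-3.3333) + (0.3333)·(3.6667)) / 5 = 4.6667/5 = 0.9333
  s[Y,Y] = ((-3)·(-3) + (-1)·(-1) + (-2)·(-2) + (3)·(3) + (0)·(0) + (3)·(3)) / 5 = 32/5 = 6.4
  s[Y,Z] = ((-3)·(-2.3333) + (-1)·(1.6667) + (-2)·(-0.3333) + (3)·(0.6667) + (0)·(-3.3333) + (3)·(3.6667)) / 5 = 19/5 = 3.8
  s[Z,Z] = ((-2.3333)·(-2.3333) + (1.6667)·(1.6667) + (-0.3333)·(-0.3333) + (0.6667)·(0.6667) + (-3.3333)·(-3.3333) + (3.6667)·(3.6667)) / 5 = 33.3333/5 = 6.6667
  Sample standard deviations s_i = √(s[i,i]):
  s(X) = √(4.2667) = 2.0656
  s(Y) = √(6.4) = 2.5298
  s(Z) = √(6.6667) = 2.582

Step 3 — r_{ij} = s_{ij} / (s_i · s_j):
  r[X,X] = 1 (diagonal).
  r[X,Y] = 1 / (2.0656 · 2.5298) = 1 / 5.2256 = 0.1914
  r[X,Z] = 0.9333 / (2.0656 · 2.582) = 0.9333 / 5.3333 = 0.175
  r[Y,Y] = 1 (diagonal).
  r[Y,Z] = 3.8 / (2.5298 · 2.582) = 3.8 / 6.532 = 0.5818
  r[Z,Z] = 1 (diagonal).

R is symmetric with unit diagonal. Assembling:

R = [[1, 0.1914, 0.175],
 [0.1914, 1, 0.5818],
 [0.175, 0.5818, 1]]


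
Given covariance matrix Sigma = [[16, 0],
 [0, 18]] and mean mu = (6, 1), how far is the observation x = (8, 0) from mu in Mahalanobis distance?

Step 1 — centre the observation: (x - mu) = (2, -1).

Step 2 — invert Sigma. det(Sigma) = 16·18 - (0)² = 288.
  Sigma^{-1} = (1/det) · [[d, -b], [-b, a]] = [[0.0625, 0],
 [0, 0.0556]].

Step 3 — form the quadratic (x - mu)^T · Sigma^{-1} · (x - mu):
  Sigma^{-1} · (x - mu) = (0.125, -0.0556).
  (x - mu)^T · [Sigma^{-1} · (x - mu)] = (2)·(0.125) + (-1)·(-0.0556) = 0.3056.

Step 4 — take square root: d = √(0.3056) ≈ 0.5528.

d(x, mu) = √(0.3056) ≈ 0.5528


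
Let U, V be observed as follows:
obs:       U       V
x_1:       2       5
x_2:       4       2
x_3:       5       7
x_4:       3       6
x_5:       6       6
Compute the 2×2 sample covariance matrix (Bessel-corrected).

Step 1 — column means:
  mean(U) = (2 + 4 + 5 + 3 + 6) / 5 = 20/5 = 4
  mean(V) = (5 + 2 + 7 + 6 + 6) / 5 = 26/5 = 5.2

Step 2 — sample covariance S[i,j] = (1/(n-1)) · Σ_k (x_{k,i} - mean_i) · (x_{k,j} - mean_j), with n-1 = 4.
  S[U,U] = ((-2)·(-2) + (0)·(0) + (1)·(1) + (-1)·(-1) + (2)·(2)) / 4 = 10/4 = 2.5
  S[U,V] = ((-2)·(-0.2) + (0)·(-3.2) + (1)·(1.8) + (-1)·(0.8) + (2)·(0.8)) / 4 = 3/4 = 0.75
  S[V,V] = ((-0.2)·(-0.2) + (-3.2)·(-3.2) + (1.8)·(1.8) + (0.8)·(0.8) + (0.8)·(0.8)) / 4 = 14.8/4 = 3.7

S is symmetric (S[j,i] = S[i,j]). Assembling:

S = [[2.5, 0.75],
 [0.75, 3.7]]


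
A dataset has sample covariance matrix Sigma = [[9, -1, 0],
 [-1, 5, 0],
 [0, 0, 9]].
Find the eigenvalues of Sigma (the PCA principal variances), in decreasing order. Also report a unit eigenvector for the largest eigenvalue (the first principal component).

Step 1 — characteristic polynomial p(λ) = det(λI - Sigma) = λ³ - tr·λ² + c_1·λ - det, where tr = trace, c_1 = sum of the principal 2×2 minors, det = det(Sigma):
  tr = 9 + 5 + 9 = 23,
  c_1 = (9·5 - (-1)²) + (9·9 - (0)²) + (5·9 - (0)²) = 44 + 81 + 45 = 170,
  det = 9·(5·9 - (0)²) - (-1)·((-1)·9 - (0)·(0)) + (0)·((-1)·(0) - 5·(0)) = 9·(45) - (-1)·(-9) + (0)·(0) = 396.
  So p(λ) = λ³ - 23λ² + 170λ - 396.
Step 2 — look for an integer root (rational root theorem: any rational root is an integer divisor of 396). Testing λ = 9:
  p(9) = 729 - 1863 + 1530 - 396 = 0  ✓
  Dividing out (λ - 9): p(λ) = (λ - 9)(λ² - 14λ + 44).
Step 3 — remaining eigenvalues from the quadratic λ² - 14λ + 44 = 0:
  Δ = 14² - 4·44 = 196 - 176 = 20,  λ = (14 ± √20)/2 = (14 ± 4.4721)/2 ≈ 9.2361 or 4.7639.
  Sorted: λ_1 = 9.2361,  λ_2 = 9,  λ_3 = 4.7639  (check: sum = 23 = tr ✓).

Step 4 — unit eigenvector for λ_1 ≈ 9.2361: v spans the null space of (Sigma - λ_1 I), whose rows are
  r_1 = (-0.2361, -1, 0),  r_2 = (-1, -4.2361, 0),  r_3 = (0, 0, -0.2361).
  v is orthogonal to every row, so take v ∝ r_1 × r_3 = ((-1)·(-0.2361) - (0)·(0), (0)·(0) - (-0.2361)·(-0.2361), (-0.2361)·(0) - (-1)·(0)) ≈ (0.2361, -0.0557, 0).
  Let u = (0.2361, -0.0557, 0).
  ||u|| = √((0.2361)² + (-0.0557)² + (0)²) = √(0.0588) ≈ 0.2426,  v_1 = u/||u|| ≈ (0.9732, -0.2298, 0) (||v_1|| = 1).

λ_1 = 9.2361,  λ_2 = 9,  λ_3 = 4.7639;  v_1 ≈ (0.9732, -0.2298, 0)


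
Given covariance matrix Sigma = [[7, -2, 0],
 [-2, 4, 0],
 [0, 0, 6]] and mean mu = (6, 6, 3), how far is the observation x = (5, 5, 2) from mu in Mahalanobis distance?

Step 1 — centre the observation: (x - mu) = (-1, -1, -1).

Step 2 — invert Sigma (cofactor / det for 3×3, or solve directly):
  Sigma^{-1} = [[0.1667, 0.0833, 0],
 [0.0833, 0.2917, 0],
 [0, 0, 0.1667]].

Step 3 — form the quadratic (x - mu)^T · Sigma^{-1} · (x - mu):
  Sigma^{-1} · (x - mu) = (-0.25, -0.375, -0.1667).
  (x - mu)^T · [Sigma^{-1} · (x - mu)] = (-1)·(-0.25) + (-1)·(-0.375) + (-1)·(-0.1667) = 0.7917.

Step 4 — take square root: d = √(0.7917) ≈ 0.8898.

d(x, mu) = √(0.7917) ≈ 0.8898


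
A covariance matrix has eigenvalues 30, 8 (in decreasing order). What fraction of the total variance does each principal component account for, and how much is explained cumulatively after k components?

Step 1 — total variance = trace(Sigma) = Σ λ_i = 30 + 8 = 38.

Step 2 — fraction explained by component i = λ_i / Σ λ:
  PC1: 30/38 = 0.7895
  PC2: 8/38 = 0.2105

Step 3 — cumulative fraction after k components = (λ_1 + ... + λ_k) / Σ λ:
  k = 1: 30/38 = 0.7895
  k = 2: (30 + 8)/38 = 38/38 = 1

Summary (fraction, with percent):

explained: PC1 0.7895 (78.95%), PC2 0.2105 (21.05%);  cumulative: 0.7895, 1


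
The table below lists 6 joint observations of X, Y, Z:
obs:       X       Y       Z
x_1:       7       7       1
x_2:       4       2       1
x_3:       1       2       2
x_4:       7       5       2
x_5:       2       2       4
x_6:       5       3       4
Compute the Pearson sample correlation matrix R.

Step 1 — column means:
  mean(X) = (7 + 4 + 1 + 7 + 2 + 5) / 6 = 26/6 = 4.3333
  mean(Y) = (7 + 2 + 2 + 5 + 2 + 3) / 6 = 21/6 = 3.5
  mean(Z) = (1 + 1 + 2 + 2 + 4 + 4) / 6 = 14/6 = 2.3333

Step 2 — sample variances and covariances s[i,j] = (1/(n-1)) · Σ_k (x_{k,i} - mean_i) · (x_{k,j} - mean_j), with n-1 = 5:
  s[X,X] = ((2.6667)·(2.6667) + (-0.3333)·(-0.3333) + (-3.3333)·(-3.3333) + (2.6667)·(2.6667) + (-2.3333)·(-2.3333) + (0.6667)·(0.6667)) / 5 = 31.3333/5 = 6.2667
  s[X,Y] = ((2.6667)·(3.5) + (-0.3333)·(-1.5) + (-3.3333)·(-1.5) + (2.6667)·(1.5) + (-2.3333)·(-1.5) + (0.6667)·(-0.5)) / 5 = 22/5 = 4.4
  s[X,Z] = ((2.6667)·(-1.3333) + (-0.3333)·(-1.3333) + (-3.3333)·(-0.3333) + (2.6667)·(-0.3333) + (-2.3333)·(1.6667) + (0.6667)·(1.6667)) / 5 = -5.6667/5 = -1.1333
  s[Y,Y] = ((3.5)·(3.5) + (-1.5)·(-1.5) + (-1.5)·(-1.5) + (1.5)·(1.5) + (-1.5)·(-1.5) + (-0.5)·(-0.5)) / 5 = 21.5/5 = 4.3
  s[Y,Z] = ((3.5)·(-1.3333) + (-1.5)·(-1.3333) + (-1.5)·(-0.3333) + (1.5)·(-0.3333) + (-1.5)·(1.6667) + (-0.5)·(1.6667)) / 5 = -6/5 = -1.2
  s[Z,Z] = ((-1.3333)·(-1.3333) + (-1.3333)·(-1.3333) + (-0.3333)·(-0.3333) + (-0.3333)·(-0.3333) + (1.6667)·(1.6667) + (1.6667)·(1.6667)) / 5 = 9.3333/5 = 1.8667
  Sample standard deviations s_i = √(s[i,i]):
  s(X) = √(6.2667) = 2.5033
  s(Y) = √(4.3) = 2.0736
  s(Z) = √(1.8667) = 1.3663

Step 3 — r_{ij} = s_{ij} / (s_i · s_j):
  r[X,X] = 1 (diagonal).
  r[X,Y] = 4.4 / (2.5033 · 2.0736) = 4.4 / 5.191 = 0.8476
  r[X,Z] = -1.1333 / (2.5033 · 1.3663) = -1.1333 / 3.4202 = -0.3314
  r[Y,Y] = 1 (diagonal).
  r[Y,Z] = -1.2 / (2.0736 · 1.3663) = -1.2 / 2.8331 = -0.4236
  r[Z,Z] = 1 (diagonal).

R is symmetric with unit diagonal. Assembling:

R = [[1, 0.8476, -0.3314],
 [0.8476, 1, -0.4236],
 [-0.3314, -0.4236, 1]]


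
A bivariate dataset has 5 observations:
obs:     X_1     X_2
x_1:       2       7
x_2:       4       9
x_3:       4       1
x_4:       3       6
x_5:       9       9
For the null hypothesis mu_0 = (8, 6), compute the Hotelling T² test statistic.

Step 1 — sample mean vector:
  mean(X_1) = (2 + 4 + 4 + 3 + 9) / 5 = 22/5 = 4.4
  mean(X_2) = (7 + 9 + 1 + 6 + 9) / 5 = 32/5 = 6.4
  x̄ = (4.4, 6.4),  deviation x̄ - mu_0 = (4.4, 6.4) - (8, 6) = (-3.6, 0.4).

Step 2 — sample covariance matrix, S[i,j] = (1/(n-1)) · Σ_k (x_{k,i} - mean_i) · (x_{k,j} - mean_j), divisor n-1 = 4:
  S[X_1,X_1] = ((-2.4)·(-2.4) + (-0.4)·(-0.4) + (-0.4)·(-0.4) + (-1.4)·(-1.4) + (4.6)·(4.6)) / 4 = 29.2/4 = 7.3
  S[X_1,X_2] = ((-2.4)·(0.6) + (-0.4)·(2.6) + (-0.4)·(-5.4) + (-1.4)·(-0.4) + (4.6)·(2.6)) / 4 = 12.2/4 = 3.05
  S[X_2,X_2] = ((0.6)·(0.6) + (2.6)·(2.6) + (-5.4)·(-5.4) + (-0.4)·(-0.4) + (2.6)·(2.6)) / 4 = 43.2/4 = 10.8
  S = [[7.3, 3.05],
 [3.05, 10.8]].

Step 3 — invert S. det(S) = 7.3·10.8 - (3.05)² = 69.5375.
  S^{-1} = (1/det) · [[d, -b], [-b, a]] = [[0.1553, -0.0439],
 [-0.0439, 0.105]].

Step 4 — quadratic form (x̄ - mu_0)^T · S^{-1} · (x̄ - mu_0):
  S^{-1} · (x̄ - mu_0) = (-0.5767, 0.1999),
  (x̄ - mu_0)^T · [...] = (-3.6)·(-0.5767) + (0.4)·(0.1999) = 2.156.

Step 5 — scale by n: T² = 5 · 2.156 = 10.7798.

T² ≈ 10.7798


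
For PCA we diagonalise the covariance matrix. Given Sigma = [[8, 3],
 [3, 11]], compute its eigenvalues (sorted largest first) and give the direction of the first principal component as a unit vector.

Step 1 — characteristic polynomial of 2×2 Sigma:
  det(Sigma - λI) = λ² - trace · λ + det = 0.
  trace = 8 + 11 = 19, det = 8·11 - (3)² = 79.
Step 2 — discriminant:
  Δ = trace² - 4·det = 361 - 316 = 45.
Step 3 — eigenvalues:
  λ = (trace ± √Δ)/2 = (19 ± 6.7082)/2,
  λ_1 = 12.8541,  λ_2 = 6.1459.

Step 4 — unit eigenvector for λ_1: solve (Sigma - λ_1 I)v = 0. First row:
  (8 - 12.8541)·v_x + (3)·v_y = 0, i.e. (-4.8541)·v_x + (3)·v_y = 0,
  so v ∝ (b, λ_1 - a) = (3, 4.8541) = u.
  ||u|| = √((3)² + (4.8541)²) = √(32.5623) ≈ 5.7063,
  v_1 = u/||u|| ≈ (0.5257, 0.8507) (||v_1|| = 1).

λ_1 = 12.8541,  λ_2 = 6.1459;  v_1 ≈ (0.5257, 0.8507)


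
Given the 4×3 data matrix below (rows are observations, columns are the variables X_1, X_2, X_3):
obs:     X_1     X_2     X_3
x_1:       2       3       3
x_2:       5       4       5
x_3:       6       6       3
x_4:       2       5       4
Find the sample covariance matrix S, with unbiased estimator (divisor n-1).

Step 1 — column means:
  mean(X_1) = (2 + 5 + 6 + 2) / 4 = 15/4 = 3.75
  mean(X_2) = (3 + 4 + 6 + 5) / 4 = 18/4 = 4.5
  mean(X_3) = (3 + 5 + 3 + 4) / 4 = 15/4 = 3.75

Step 2 — sample covariance S[i,j] = (1/(n-1)) · Σ_k (x_{k,i} - mean_i) · (x_{k,j} - mean_j), with n-1 = 3.
  S[X_1,X_1] = ((-1.75)·(-1.75) + (1.25)·(1.25) + (2.25)·(2.25) + (-1.75)·(-1.75)) / 3 = 12.75/3 = 4.25
  S[X_1,X_2] = ((-1.75)·(-1.5) + (1.25)·(-0.5) + (2.25)·(1.5) + (-1.75)·(0.5)) / 3 = 4.5/3 = 1.5
  S[X_1,X_3] = ((-1.75)·(-0.75) + (1.25)·(1.25) + (2.25)·(-0.75) + (-1.75)·(0.25)) / 3 = 0.75/3 = 0.25
  S[X_2,X_2] = ((-1.5)·(-1.5) + (-0.5)·(-0.5) + (1.5)·(1.5) + (0.5)·(0.5)) / 3 = 5/3 = 1.6667
  S[X_2,X_3] = ((-1.5)·(-0.75) + (-0.5)·(1.25) + (1.5)·(-0.75) + (0.5)·(0.25)) / 3 = -0.5/3 = -0.1667
  S[X_3,X_3] = ((-0.75)·(-0.75) + (1.25)·(1.25) + (-0.75)·(-0.75) + (0.25)·(0.25)) / 3 = 2.75/3 = 0.9167

S is symmetric (S[j,i] = S[i,j]). Assembling:

S = [[4.25, 1.5, 0.25],
 [1.5, 1.6667, -0.1667],
 [0.25, -0.1667, 0.9167]]


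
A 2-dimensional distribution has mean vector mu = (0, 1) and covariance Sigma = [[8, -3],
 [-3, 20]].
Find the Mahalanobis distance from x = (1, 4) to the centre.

Step 1 — centre the observation: (x - mu) = (1, 3).

Step 2 — invert Sigma. det(Sigma) = 8·20 - (-3)² = 151.
  Sigma^{-1} = (1/det) · [[d, -b], [-b, a]] = [[0.1325, 0.0199],
 [0.0199, 0.053]].

Step 3 — form the quadratic (x - mu)^T · Sigma^{-1} · (x - mu):
  Sigma^{-1} · (x - mu) = (0.1921, 0.1788).
  (x - mu)^T · [Sigma^{-1} · (x - mu)] = (1)·(0.1921) + (3)·(0.1788) = 0.7285.

Step 4 — take square root: d = √(0.7285) ≈ 0.8535.

d(x, mu) = √(0.7285) ≈ 0.8535


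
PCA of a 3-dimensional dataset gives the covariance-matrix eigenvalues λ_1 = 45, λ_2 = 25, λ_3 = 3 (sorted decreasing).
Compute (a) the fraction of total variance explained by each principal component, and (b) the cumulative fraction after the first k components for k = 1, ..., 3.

Step 1 — total variance = trace(Sigma) = Σ λ_i = 45 + 25 + 3 = 73.

Step 2 — fraction explained by component i = λ_i / Σ λ:
  PC1: 45/73 = 0.6164
  PC2: 25/73 = 0.3425
  PC3: 3/73 = 0.0411

Step 3 — cumulative fraction after k components = (λ_1 + ... + λ_k) / Σ λ:
  k = 1: 45/73 = 0.6164
  k = 2: (45 + 25)/73 = 70/73 = 0.9589
  k = 3: (45 + 25 + 3)/73 = 73/73 = 1

Summary (fraction, with percent):

explained: PC1 0.6164 (61.64%), PC2 0.3425 (34.25%), PC3 0.0411 (4.11%);  cumulative: 0.6164, 0.9589, 1


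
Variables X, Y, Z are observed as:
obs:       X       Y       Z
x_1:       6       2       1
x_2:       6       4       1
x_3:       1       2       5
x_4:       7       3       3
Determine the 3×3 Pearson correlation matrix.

Step 1 — column means:
  mean(X) = (6 + 6 + 1 + 7) / 4 = 20/4 = 5
  mean(Y) = (2 + 4 + 2 + 3) / 4 = 11/4 = 2.75
  mean(Z) = (1 + 1 + 5 + 3) / 4 = 10/4 = 2.5

Step 2 — sample variances and covariances s[i,j] = (1/(n-1)) · Σ_k (x_{k,i} - mean_i) · (x_{k,j} - mean_j), with n-1 = 3:
  s[X,X] = ((1)·(1) + (1)·(1) + (-4)·(-4) + (2)·(2)) / 3 = 22/3 = 7.3333
  s[X,Y] = ((1)·(-0.75) + (1)·(1.25) + (-4)·(-0.75) + (2)·(0.25)) / 3 = 4/3 = 1.3333
  s[X,Z] = ((1)·(-1.5) + (1)·(-1.5) + (-4)·(2.5) + (2)·(0.5)) / 3 = -12/3 = -4
  s[Y,Y] = ((-0.75)·(-0.75) + (1.25)·(1.25) + (-0.75)·(-0.75) + (0.25)·(0.25)) / 3 = 2.75/3 = 0.9167
  s[Y,Z] = ((-0.75)·(-1.5) + (1.25)·(-1.5) + (-0.75)·(2.5) + (0.25)·(0.5)) / 3 = -2.5/3 = -0.8333
  s[Z,Z] = ((-1.5)·(-1.5) + (-1.5)·(-1.5) + (2.5)·(2.5) + (0.5)·(0.5)) / 3 = 11/3 = 3.6667
  Sample standard deviations s_i = √(s[i,i]):
  s(X) = √(7.3333) = 2.708
  s(Y) = √(0.9167) = 0.9574
  s(Z) = √(3.6667) = 1.9149

Step 3 — r_{ij} = s_{ij} / (s_i · s_j):
  r[X,X] = 1 (diagonal).
  r[X,Y] = 1.3333 / (2.708 · 0.9574) = 1.3333 / 2.5927 = 0.5143
  r[X,Z] = -4 / (2.708 · 1.9149) = -4 / 5.1854 = -0.7714
  r[Y,Y] = 1 (diagonal).
  r[Y,Z] = -0.8333 / (0.9574 · 1.9149) = -0.8333 / 1.8333 = -0.4545
  r[Z,Z] = 1 (diagonal).

R is symmetric with unit diagonal. Assembling:

R = [[1, 0.5143, -0.7714],
 [0.5143, 1, -0.4545],
 [-0.7714, -0.4545, 1]]


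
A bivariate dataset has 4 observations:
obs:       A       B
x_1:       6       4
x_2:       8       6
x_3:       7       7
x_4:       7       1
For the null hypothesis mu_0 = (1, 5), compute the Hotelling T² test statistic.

Step 1 — sample mean vector:
  mean(A) = (6 + 8 + 7 + 7) / 4 = 28/4 = 7
  mean(B) = (4 + 6 + 7 + 1) / 4 = 18/4 = 4.5
  x̄ = (7, 4.5),  deviation x̄ - mu_0 = (7, 4.5) - (1, 5) = (6, -0.5).

Step 2 — sample covariance matrix, S[i,j] = (1/(n-1)) · Σ_k (x_{k,i} - mean_i) · (x_{k,j} - mean_j), divisor n-1 = 3:
  S[A,A] = ((-1)·(-1) + (1)·(1) + (0)·(0) + (0)·(0)) / 3 = 2/3 = 0.6667
  S[A,B] = ((-1)·(-0.5) + (1)·(1.5) + (0)·(2.5) + (0)·(-3.5)) / 3 = 2/3 = 0.6667
  S[B,B] = ((-0.5)·(-0.5) + (1.5)·(1.5) + (2.5)·(2.5) + (-3.5)·(-3.5)) / 3 = 21/3 = 7
  S = [[0.6667, 0.6667],
 [0.6667, 7]].

Step 3 — invert S. det(S) = 0.6667·7 - (0.6667)² = 4.2222.
  S^{-1} = (1/det) · [[d, -b], [-b, a]] = [[1.6579, -0.1579],
 [-0.1579, 0.1579]].

Step 4 — quadratic form (x̄ - mu_0)^T · S^{-1} · (x̄ - mu_0):
  S^{-1} · (x̄ - mu_0) = (10.0263, -1.0263),
  (x̄ - mu_0)^T · [...] = (6)·(10.0263) + (-0.5)·(-1.0263) = 60.6711.

Step 5 — scale by n: T² = 4 · 60.6711 = 242.6842.

T² ≈ 242.6842


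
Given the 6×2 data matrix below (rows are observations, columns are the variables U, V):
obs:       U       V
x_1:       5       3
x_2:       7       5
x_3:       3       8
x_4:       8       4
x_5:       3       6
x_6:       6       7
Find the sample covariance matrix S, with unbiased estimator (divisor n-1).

Step 1 — column means:
  mean(U) = (5 + 7 + 3 + 8 + 3 + 6) / 6 = 32/6 = 5.3333
  mean(V) = (3 + 5 + 8 + 4 + 6 + 7) / 6 = 33/6 = 5.5

Step 2 — sample covariance S[i,j] = (1/(n-1)) · Σ_k (x_{k,i} - mean_i) · (x_{k,j} - mean_j), with n-1 = 5.
  S[U,U] = ((-0.3333)·(-0.3333) + (1.6667)·(1.6667) + (-2.3333)·(-2.3333) + (2.6667)·(2.6667) + (-2.3333)·(-2.3333) + (0.6667)·(0.6667)) / 5 = 21.3333/5 = 4.2667
  S[U,V] = ((-0.3333)·(-2.5) + (1.6667)·(-0.5) + (-2.3333)·(2.5) + (2.6667)·(-1.5) + (-2.3333)·(0.5) + (0.6667)·(1.5)) / 5 = -10/5 = -2
  S[V,V] = ((-2.5)·(-2.5) + (-0.5)·(-0.5) + (2.5)·(2.5) + (-1.5)·(-1.5) + (0.5)·(0.5) + (1.5)·(1.5)) / 5 = 17.5/5 = 3.5

S is symmetric (S[j,i] = S[i,j]). Assembling:

S = [[4.2667, -2],
 [-2, 3.5]]


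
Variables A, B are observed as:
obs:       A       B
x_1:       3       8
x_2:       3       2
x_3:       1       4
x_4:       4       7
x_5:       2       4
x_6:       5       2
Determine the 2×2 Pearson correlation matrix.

Step 1 — column means:
  mean(A) = (3 + 3 + 1 + 4 + 2 + 5) / 6 = 18/6 = 3
  mean(B) = (8 + 2 + 4 + 7 + 4 + 2) / 6 = 27/6 = 4.5

Step 2 — sample variances and covariances s[i,j] = (1/(n-1)) · Σ_k (x_{k,i} - mean_i) · (x_{k,j} - mean_j), with n-1 = 5:
  s[A,A] = ((0)·(0) + (0)·(0) + (-2)·(-2) + (1)·(1) + (-1)·(-1) + (2)·(2)) / 5 = 10/5 = 2
  s[A,B] = ((0)·(3.5) + (0)·(-2.5) + (-2)·(-0.5) + (1)·(2.5) + (-1)·(-0.5) + (2)·(-2.5)) / 5 = -1/5 = -0.2
  s[B,B] = ((3.5)·(3.5) + (-2.5)·(-2.5) + (-0.5)·(-0.5) + (2.5)·(2.5) + (-0.5)·(-0.5) + (-2.5)·(-2.5)) / 5 = 31.5/5 = 6.3
  Sample standard deviations s_i = √(s[i,i]):
  s(A) = √(2) = 1.4142
  s(B) = √(6.3) = 2.51

Step 3 — r_{ij} = s_{ij} / (s_i · s_j):
  r[A,A] = 1 (diagonal).
  r[A,B] = -0.2 / (1.4142 · 2.51) = -0.2 / 3.5496 = -0.0563
  r[B,B] = 1 (diagonal).

R is symmetric with unit diagonal. Assembling:

R = [[1, -0.0563],
 [-0.0563, 1]]


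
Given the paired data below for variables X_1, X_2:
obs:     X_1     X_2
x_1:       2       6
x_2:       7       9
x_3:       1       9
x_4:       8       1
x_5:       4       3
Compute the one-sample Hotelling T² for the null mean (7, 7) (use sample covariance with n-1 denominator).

Step 1 — sample mean vector:
  mean(X_1) = (2 + 7 + 1 + 8 + 4) / 5 = 22/5 = 4.4
  mean(X_2) = (6 + 9 + 9 + 1 + 3) / 5 = 28/5 = 5.6
  x̄ = (4.4, 5.6),  deviation x̄ - mu_0 = (4.4, 5.6) - (7, 7) = (-2.6, -1.4).

Step 2 — sample covariance matrix, S[i,j] = (1/(n-1)) · Σ_k (x_{k,i} - mean_i) · (x_{k,j} - mean_j), divisor n-1 = 4:
  S[X_1,X_1] = ((-2.4)·(-2.4) + (2.6)·(2.6) + (-3.4)·(-3.4) + (3.6)·(3.6) + (-0.4)·(-0.4)) / 4 = 37.2/4 = 9.3
  S[X_1,X_2] = ((-2.4)·(0.4) + (2.6)·(3.4) + (-3.4)·(3.4) + (3.6)·(-4.6) + (-0.4)·(-2.6)) / 4 = -19.2/4 = -4.8
  S[X_2,X_2] = ((0.4)·(0.4) + (3.4)·(3.4) + (3.4)·(3.4) + (-4.6)·(-4.6) + (-2.6)·(-2.6)) / 4 = 51.2/4 = 12.8
  S = [[9.3, -4.8],
 [-4.8, 12.8]].

Step 3 — invert S. det(S) = 9.3·12.8 - (-4.8)² = 96.
  S^{-1} = (1/det) · [[d, -b], [-b, a]] = [[0.1333, 0.05],
 [0.05, 0.0969]].

Step 4 — quadratic form (x̄ - mu_0)^T · S^{-1} · (x̄ - mu_0):
  S^{-1} · (x̄ - mu_0) = (-0.4167, -0.2656),
  (x̄ - mu_0)^T · [...] = (-2.6)·(-0.4167) + (-1.4)·(-0.2656) = 1.4552.

Step 5 — scale by n: T² = 5 · 1.4552 = 7.276.

T² ≈ 7.276


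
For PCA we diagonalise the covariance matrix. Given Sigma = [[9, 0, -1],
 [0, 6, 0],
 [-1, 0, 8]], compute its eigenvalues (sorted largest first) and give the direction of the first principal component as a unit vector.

Step 1 — characteristic polynomial p(λ) = det(λI - Sigma) = λ³ - tr·λ² + c_1·λ - det, where tr = trace, c_1 = sum of the principal 2×2 minors, det = det(Sigma):
  tr = 9 + 6 + 8 = 23,
  c_1 = (9·6 - (0)²) + (9·8 - (-1)²) + (6·8 - (0)²) = 54 + 71 + 48 = 173,
  det = 9·(6·8 - (0)²) - (0)·((0)·8 - (0)·(-1)) + (-1)·((0)·(0) - 6·(-1)) = 9·(48) - (0)·(0) + (-1)·(6) = 426.
  So p(λ) = λ³ - 23λ² + 173λ - 426.
Step 2 — look for an integer root (rational root theorem: any rational root is an integer divisor of 426). Testing λ = 6:
  p(6) = 216 - 828 + 1038 - 426 = 0  ✓
  Dividing out (λ - 6): p(λ) = (λ - 6)(λ² - 17λ + 71).
Step 3 — remaining eigenvalues from the quadratic λ² - 17λ + 71 = 0:
  Δ = 17² - 4·71 = 289 - 284 = 5,  λ = (17 ± √5)/2 = (17 ± 2.2361)/2 ≈ 9.618 or 7.382.
  Sorted: λ_1 = 9.618,  λ_2 = 7.382,  λ_3 = 6  (check: sum = 23 = tr ✓).

Step 4 — unit eigenvector for λ_1 ≈ 9.618: v spans the null space of (Sigma - λ_1 I), whose rows are
  r_1 = (-0.618, 0, -1),  r_2 = (0, -3.618, 0),  r_3 = (-1, 0, -1.618).
  v is orthogonal to every row, so take v ∝ r_1 × r_2 = ((0)·(0) - (-1)·(-3.618), (-1)·(0) - (-0.618)·(0), (-0.618)·(-3.618) - (0)·(0)) ≈ (-3.618, 0, 2.2361).
  Rescale (multiply by -1 so the first nonzero entry is positive): u = (3.618, 0, -2.2361).
  ||u|| = √((3.618)² + (0)² + (-2.2361)²) = √(18.0902) ≈ 4.2533,  v_1 = u/||u|| ≈ (0.8507, 0, -0.5257) (||v_1|| = 1).

λ_1 = 9.618,  λ_2 = 7.382,  λ_3 = 6;  v_1 ≈ (0.8507, 0, -0.5257)


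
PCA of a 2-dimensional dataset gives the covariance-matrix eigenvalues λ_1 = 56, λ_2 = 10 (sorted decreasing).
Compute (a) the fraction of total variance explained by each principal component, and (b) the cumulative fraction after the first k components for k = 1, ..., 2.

Step 1 — total variance = trace(Sigma) = Σ λ_i = 56 + 10 = 66.

Step 2 — fraction explained by component i = λ_i / Σ λ:
  PC1: 56/66 = 0.8485
  PC2: 10/66 = 0.1515

Step 3 — cumulative fraction after k components = (λ_1 + ... + λ_k) / Σ λ:
  k = 1: 56/66 = 0.8485
  k = 2: (56 + 10)/66 = 66/66 = 1

Summary (fraction, with percent):

explained: PC1 0.8485 (84.85%), PC2 0.1515 (15.15%);  cumulative: 0.8485, 1


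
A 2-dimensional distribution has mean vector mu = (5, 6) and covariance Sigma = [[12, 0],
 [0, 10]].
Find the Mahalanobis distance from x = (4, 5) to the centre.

Step 1 — centre the observation: (x - mu) = (-1, -1).

Step 2 — invert Sigma. det(Sigma) = 12·10 - (0)² = 120.
  Sigma^{-1} = (1/det) · [[d, -b], [-b, a]] = [[0.0833, 0],
 [0, 0.1]].

Step 3 — form the quadratic (x - mu)^T · Sigma^{-1} · (x - mu):
  Sigma^{-1} · (x - mu) = (-0.0833, -0.1).
  (x - mu)^T · [Sigma^{-1} · (x - mu)] = (-1)·(-0.0833) + (-1)·(-0.1) = 0.1833.

Step 4 — take square root: d = √(0.1833) ≈ 0.4282.

d(x, mu) = √(0.1833) ≈ 0.4282


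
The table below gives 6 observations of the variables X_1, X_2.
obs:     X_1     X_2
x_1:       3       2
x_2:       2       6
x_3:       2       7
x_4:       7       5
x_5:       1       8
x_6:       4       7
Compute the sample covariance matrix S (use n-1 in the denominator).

Step 1 — column means:
  mean(X_1) = (3 + 2 + 2 + 7 + 1 + 4) / 6 = 19/6 = 3.1667
  mean(X_2) = (2 + 6 + 7 + 5 + 8 + 7) / 6 = 35/6 = 5.8333

Step 2 — sample covariance S[i,j] = (1/(n-1)) · Σ_k (x_{k,i} - mean_i) · (x_{k,j} - mean_j), with n-1 = 5.
  S[X_1,X_1] = ((-0.1667)·(-0.1667) + (-1.1667)·(-1.1667) + (-1.1667)·(-1.1667) + (3.8333)·(3.8333) + (-2.1667)·(-2.1667) + (0.8333)·(0.8333)) / 5 = 22.8333/5 = 4.5667
  S[X_1,X_2] = ((-0.1667)·(-3.8333) + (-1.1667)·(0.1667) + (-1.1667)·(1.1667) + (3.8333)·(-0.8333) + (-2.1667)·(2.1667) + (0.8333)·(1.1667)) / 5 = -7.8333/5 = -1.5667
  S[X_2,X_2] = ((-3.8333)·(-3.8333) + (0.1667)·(0.1667) + (1.1667)·(1.1667) + (-0.8333)·(-0.8333) + (2.1667)·(2.1667) + (1.1667)·(1.1667)) / 5 = 22.8333/5 = 4.5667

S is symmetric (S[j,i] = S[i,j]). Assembling:

S = [[4.5667, -1.5667],
 [-1.5667, 4.5667]]


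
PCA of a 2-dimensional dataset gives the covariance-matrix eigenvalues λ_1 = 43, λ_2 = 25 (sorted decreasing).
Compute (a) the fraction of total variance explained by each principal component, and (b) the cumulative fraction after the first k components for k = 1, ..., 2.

Step 1 — total variance = trace(Sigma) = Σ λ_i = 43 + 25 = 68.

Step 2 — fraction explained by component i = λ_i / Σ λ:
  PC1: 43/68 = 0.6324
  PC2: 25/68 = 0.3676

Step 3 — cumulative fraction after k components = (λ_1 + ... + λ_k) / Σ λ:
  k = 1: 43/68 = 0.6324
  k = 2: (43 + 25)/68 = 68/68 = 1

Summary (fraction, with percent):

explained: PC1 0.6324 (63.24%), PC2 0.3676 (36.76%);  cumulative: 0.6324, 1


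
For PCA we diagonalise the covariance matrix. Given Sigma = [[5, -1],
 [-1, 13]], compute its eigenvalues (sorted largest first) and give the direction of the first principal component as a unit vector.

Step 1 — characteristic polynomial of 2×2 Sigma:
  det(Sigma - λI) = λ² - trace · λ + det = 0.
  trace = 5 + 13 = 18, det = 5·13 - (-1)² = 64.
Step 2 — discriminant:
  Δ = trace² - 4·det = 324 - 256 = 68.
Step 3 — eigenvalues:
  λ = (trace ± √Δ)/2 = (18 ± 8.2462)/2,
  λ_1 = 13.1231,  λ_2 = 4.8769.

Step 4 — unit eigenvector for λ_1: solve (Sigma - λ_1 I)v = 0. First row:
  (5 - 13.1231)·v_x + (-1)·v_y = 0, i.e. (-8.1231)·v_x + (-1)·v_y = 0,
  so v ∝ (b, λ_1 - a) = (-1, 8.1231); multiply by -1 so the first entry is positive: u = (1, -8.1231).
  ||u|| = √((1)² + (-8.1231)²) = √(66.9848) ≈ 8.1844,
  v_1 = u/||u|| ≈ (0.1222, -0.9925) (||v_1|| = 1).

λ_1 = 13.1231,  λ_2 = 4.8769;  v_1 ≈ (0.1222, -0.9925)


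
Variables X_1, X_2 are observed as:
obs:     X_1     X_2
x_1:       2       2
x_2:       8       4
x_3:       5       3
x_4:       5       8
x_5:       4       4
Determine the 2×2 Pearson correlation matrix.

Step 1 — column means:
  mean(X_1) = (2 + 8 + 5 + 5 + 4) / 5 = 24/5 = 4.8
  mean(X_2) = (2 + 4 + 3 + 8 + 4) / 5 = 21/5 = 4.2

Step 2 — sample variances and covariances s[i,j] = (1/(n-1)) · Σ_k (x_{k,i} - mean_i) · (x_{k,j} - mean_j), with n-1 = 4:
  s[X_1,X_1] = ((-2.8)·(-2.8) + (3.2)·(3.2) + (0.2)·(0.2) + (0.2)·(0.2) + (-0.8)·(-0.8)) / 4 = 18.8/4 = 4.7
  s[X_1,X_2] = ((-2.8)·(-2.2) + (3.2)·(-0.2) + (0.2)·(-1.2) + (0.2)·(3.8) + (-0.8)·(-0.2)) / 4 = 6.2/4 = 1.55
  s[X_2,X_2] = ((-2.2)·(-2.2) + (-0.2)·(-0.2) + (-1.2)·(-1.2) + (3.8)·(3.8) + (-0.2)·(-0.2)) / 4 = 20.8/4 = 5.2
  Sample standard deviations s_i = √(s[i,i]):
  s(X_1) = √(4.7) = 2.1679
  s(X_2) = √(5.2) = 2.2804

Step 3 — r_{ij} = s_{ij} / (s_i · s_j):
  r[X_1,X_1] = 1 (diagonal).
  r[X_1,X_2] = 1.55 / (2.1679 · 2.2804) = 1.55 / 4.9437 = 0.3135
  r[X_2,X_2] = 1 (diagonal).

R is symmetric with unit diagonal. Assembling:

R = [[1, 0.3135],
 [0.3135, 1]]


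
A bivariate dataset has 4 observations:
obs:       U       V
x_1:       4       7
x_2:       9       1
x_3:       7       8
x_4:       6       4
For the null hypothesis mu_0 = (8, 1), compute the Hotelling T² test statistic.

Step 1 — sample mean vector:
  mean(U) = (4 + 9 + 7 + 6) / 4 = 26/4 = 6.5
  mean(V) = (7 + 1 + 8 + 4) / 4 = 20/4 = 5
  x̄ = (6.5, 5),  deviation x̄ - mu_0 = (6.5, 5) - (8, 1) = (-1.5, 4).

Step 2 — sample covariance matrix, S[i,j] = (1/(n-1)) · Σ_k (x_{k,i} - mean_i) · (x_{k,j} - mean_j), divisor n-1 = 3:
  S[U,U] = ((-2.5)·(-2.5) + (2.5)·(2.5) + (0.5)·(0.5) + (-0.5)·(-0.5)) / 3 = 13/3 = 4.3333
  S[U,V] = ((-2.5)·(2) + (2.5)·(-4) + (0.5)·(3) + (-0.5)·(-1)) / 3 = -13/3 = -4.3333
  S[V,V] = ((2)·(2) + (-4)·(-4) + (3)·(3) + (-1)·(-1)) / 3 = 30/3 = 10
  S = [[4.3333, -4.3333],
 [-4.3333, 10]].

Step 3 — invert S. det(S) = 4.3333·10 - (-4.3333)² = 24.5556.
  S^{-1} = (1/det) · [[d, -b], [-b, a]] = [[0.4072, 0.1765],
 [0.1765, 0.1765]].

Step 4 — quadratic form (x̄ - mu_0)^T · S^{-1} · (x̄ - mu_0):
  S^{-1} · (x̄ - mu_0) = (0.095, 0.4412),
  (x̄ - mu_0)^T · [...] = (-1.5)·(0.095) + (4)·(0.4412) = 1.6222.

Step 5 — scale by n: T² = 4 · 1.6222 = 6.4887.

T² ≈ 6.4887


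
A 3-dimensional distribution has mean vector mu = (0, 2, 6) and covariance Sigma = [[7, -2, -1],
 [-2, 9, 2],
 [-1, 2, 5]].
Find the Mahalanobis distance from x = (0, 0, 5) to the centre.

Step 1 — centre the observation: (x - mu) = (0, -2, -1).

Step 2 — invert Sigma (cofactor / det for 3×3, or solve directly):
  Sigma^{-1} = [[0.1541, 0.0301, 0.0188],
 [0.0301, 0.1278, -0.0451],
 [0.0188, -0.0451, 0.2218]].

Step 3 — form the quadratic (x - mu)^T · Sigma^{-1} · (x - mu):
  Sigma^{-1} · (x - mu) = (-0.0789, -0.2105, -0.1316).
  (x - mu)^T · [Sigma^{-1} · (x - mu)] = (0)·(-0.0789) + (-2)·(-0.2105) + (-1)·(-0.1316) = 0.5526.

Step 4 — take square root: d = √(0.5526) ≈ 0.7434.

d(x, mu) = √(0.5526) ≈ 0.7434


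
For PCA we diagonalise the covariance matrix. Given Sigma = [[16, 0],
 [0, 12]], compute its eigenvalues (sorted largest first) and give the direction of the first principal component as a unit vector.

Step 1 — characteristic polynomial of 2×2 Sigma:
  det(Sigma - λI) = λ² - trace · λ + det = 0.
  trace = 16 + 12 = 28, det = 16·12 - (0)² = 192.
Step 2 — discriminant:
  Δ = trace² - 4·det = 784 - 768 = 16.
Step 3 — eigenvalues:
  λ = (trace ± √Δ)/2 = (28 ± 4)/2,
  λ_1 = 16,  λ_2 = 12.

Step 4 — unit eigenvector for λ_1: Sigma is diagonal, so its eigenvectors are the coordinate axes. λ_1 = 16 is the diagonal entry on the first coordinate axis, hence
  v_1 = (1, 0) (||v_1|| = 1).

λ_1 = 16,  λ_2 = 12;  v_1 ≈ (1, 0)


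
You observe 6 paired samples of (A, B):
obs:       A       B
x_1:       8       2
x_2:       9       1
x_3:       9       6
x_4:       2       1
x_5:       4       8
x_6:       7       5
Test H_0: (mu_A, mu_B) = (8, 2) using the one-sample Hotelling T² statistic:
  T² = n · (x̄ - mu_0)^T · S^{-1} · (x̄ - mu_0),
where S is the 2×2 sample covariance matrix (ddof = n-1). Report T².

Step 1 — sample mean vector:
  mean(A) = (8 + 9 + 9 + 2 + 4 + 7) / 6 = 39/6 = 6.5
  mean(B) = (2 + 1 + 6 + 1 + 8 + 5) / 6 = 23/6 = 3.8333
  x̄ = (6.5, 3.8333),  deviation x̄ - mu_0 = (6.5, 3.8333) - (8, 2) = (-1.5, 1.8333).

Step 2 — sample covariance matrix, S[i,j] = (1/(n-1)) · Σ_k (x_{k,i} - mean_i) · (x_{k,j} - mean_j), divisor n-1 = 5:
  S[A,A] = ((1.5)·(1.5) + (2.5)·(2.5) + (2.5)·(2.5) + (-4.5)·(-4.5) + (-2.5)·(-2.5) + (0.5)·(0.5)) / 5 = 41.5/5 = 8.3
  S[A,B] = ((1.5)·(-1.8333) + (2.5)·(-2.8333) + (2.5)·(2.1667) + (-4.5)·(-2.8333) + (-2.5)·(4.1667) + (0.5)·(1.1667)) / 5 = -1.5/5 = -0.3
  S[B,B] = ((-1.8333)·(-1.8333) + (-2.8333)·(-2.8333) + (2.1667)·(2.1667) + (-2.8333)·(-2.8333) + (4.1667)·(4.1667) + (1.1667)·(1.1667)) / 5 = 42.8333/5 = 8.5667
  S = [[8.3, -0.3],
 [-0.3, 8.5667]].

Step 3 — invert S. det(S) = 8.3·8.5667 - (-0.3)² = 71.0133.
  S^{-1} = (1/det) · [[d, -b], [-b, a]] = [[0.1206, 0.0042],
 [0.0042, 0.1169]].

Step 4 — quadratic form (x̄ - mu_0)^T · S^{-1} · (x̄ - mu_0):
  S^{-1} · (x̄ - mu_0) = (-0.1732, 0.2079),
  (x̄ - mu_0)^T · [...] = (-1.5)·(-0.1732) + (1.8333)·(0.2079) = 0.641.

Step 5 — scale by n: T² = 6 · 0.641 = 3.8462.

T² ≈ 3.8462


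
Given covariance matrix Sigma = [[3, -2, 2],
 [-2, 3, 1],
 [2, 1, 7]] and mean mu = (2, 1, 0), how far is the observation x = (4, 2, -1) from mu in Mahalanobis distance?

Step 1 — centre the observation: (x - mu) = (2, 1, -1).

Step 2 — invert Sigma (cofactor / det for 3×3, or solve directly):
  Sigma^{-1} = [[1.6667, 1.3333, -0.6667],
 [1.3333, 1.4167, -0.5833],
 [-0.6667, -0.5833, 0.4167]].

Step 3 — form the quadratic (x - mu)^T · Sigma^{-1} · (x - mu):
  Sigma^{-1} · (x - mu) = (5.3333, 4.6667, -2.3333).
  (x - mu)^T · [Sigma^{-1} · (x - mu)] = (2)·(5.3333) + (1)·(4.6667) + (-1)·(-2.3333) = 17.6667.

Step 4 — take square root: d = √(17.6667) ≈ 4.2032.

d(x, mu) = √(17.6667) ≈ 4.2032


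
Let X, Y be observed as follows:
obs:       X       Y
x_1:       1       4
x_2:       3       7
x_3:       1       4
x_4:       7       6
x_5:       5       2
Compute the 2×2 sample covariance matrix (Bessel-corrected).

Step 1 — column means:
  mean(X) = (1 + 3 + 1 + 7 + 5) / 5 = 17/5 = 3.4
  mean(Y) = (4 + 7 + 4 + 6 + 2) / 5 = 23/5 = 4.6

Step 2 — sample covariance S[i,j] = (1/(n-1)) · Σ_k (x_{k,i} - mean_i) · (x_{k,j} - mean_j), with n-1 = 4.
  S[X,X] = ((-2.4)·(-2.4) + (-0.4)·(-0.4) + (-2.4)·(-2.4) + (3.6)·(3.6) + (1.6)·(1.6)) / 4 = 27.2/4 = 6.8
  S[X,Y] = ((-2.4)·(-0.6) + (-0.4)·(2.4) + (-2.4)·(-0.6) + (3.6)·(1.4) + (1.6)·(-2.6)) / 4 = 2.8/4 = 0.7
  S[Y,Y] = ((-0.6)·(-0.6) + (2.4)·(2.4) + (-0.6)·(-0.6) + (1.4)·(1.4) + (-2.6)·(-2.6)) / 4 = 15.2/4 = 3.8

S is symmetric (S[j,i] = S[i,j]). Assembling:

S = [[6.8, 0.7],
 [0.7, 3.8]]


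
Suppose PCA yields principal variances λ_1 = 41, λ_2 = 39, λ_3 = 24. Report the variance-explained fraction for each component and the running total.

Step 1 — total variance = trace(Sigma) = Σ λ_i = 41 + 39 + 24 = 104.

Step 2 — fraction explained by component i = λ_i / Σ λ:
  PC1: 41/104 = 0.3942
  PC2: 39/104 = 0.375
  PC3: 24/104 = 0.2308

Step 3 — cumulative fraction after k components = (λ_1 + ... + λ_k) / Σ λ:
  k = 1: 41/104 = 0.3942
  k = 2: (41 + 39)/104 = 80/104 = 0.7692
  k = 3: (41 + 39 + 24)/104 = 104/104 = 1

Summary (fraction, with percent):

explained: PC1 0.3942 (39.42%), PC2 0.375 (37.5%), PC3 0.2308 (23.08%);  cumulative: 0.3942, 0.7692, 1


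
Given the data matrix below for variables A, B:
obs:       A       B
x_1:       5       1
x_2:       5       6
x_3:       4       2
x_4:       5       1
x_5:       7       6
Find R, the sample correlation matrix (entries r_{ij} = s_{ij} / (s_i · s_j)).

Step 1 — column means:
  mean(A) = (5 + 5 + 4 + 5 + 7) / 5 = 26/5 = 5.2
  mean(B) = (1 + 6 + 2 + 1 + 6) / 5 = 16/5 = 3.2

Step 2 — sample variances and covariances s[i,j] = (1/(n-1)) · Σ_k (x_{k,i} - mean_i) · (x_{k,j} - mean_j), with n-1 = 4:
  s[A,A] = ((-0.2)·(-0.2) + (-0.2)·(-0.2) + (-1.2)·(-1.2) + (-0.2)·(-0.2) + (1.8)·(1.8)) / 4 = 4.8/4 = 1.2
  s[A,B] = ((-0.2)·(-2.2) + (-0.2)·(2.8) + (-1.2)·(-1.2) + (-0.2)·(-2.2) + (1.8)·(2.8)) / 4 = 6.8/4 = 1.7
  s[B,B] = ((-2.2)·(-2.2) + (2.8)·(2.8) + (-1.2)·(-1.2) + (-2.2)·(-2.2) + (2.8)·(2.8)) / 4 = 26.8/4 = 6.7
  Sample standard deviations s_i = √(s[i,i]):
  s(A) = √(1.2) = 1.0954
  s(B) = √(6.7) = 2.5884

Step 3 — r_{ij} = s_{ij} / (s_i · s_j):
  r[A,A] = 1 (diagonal).
  r[A,B] = 1.7 / (1.0954 · 2.5884) = 1.7 / 2.8355 = 0.5995
  r[B,B] = 1 (diagonal).

R is symmetric with unit diagonal. Assembling:

R = [[1, 0.5995],
 [0.5995, 1]]
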